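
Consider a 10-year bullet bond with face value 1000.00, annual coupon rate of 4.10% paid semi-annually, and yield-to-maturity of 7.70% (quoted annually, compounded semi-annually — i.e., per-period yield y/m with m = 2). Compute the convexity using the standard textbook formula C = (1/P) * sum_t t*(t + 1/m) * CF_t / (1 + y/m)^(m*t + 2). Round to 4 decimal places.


Coupon per period c = face * coupon_rate / m = 20.500000
Periods per year m = 2; per-period yield y/m = 0.038500
Number of cashflows N = 20
Cashflows (t years, CF_t, discount factor 1/(1+y/m)^(m*t), PV):
  t = 0.5000: CF_t = 20.500000, DF = 0.962927, PV = 19.740010
  t = 1.0000: CF_t = 20.500000, DF = 0.927229, PV = 19.008194
  t = 1.5000: CF_t = 20.500000, DF = 0.892854, PV = 18.303509
  t = 2.0000: CF_t = 20.500000, DF = 0.859754, PV = 17.624949
  t = 2.5000: CF_t = 20.500000, DF = 0.827880, PV = 16.971544
  t = 3.0000: CF_t = 20.500000, DF = 0.797188, PV = 16.342363
  t = 3.5000: CF_t = 20.500000, DF = 0.767635, PV = 15.736508
  t = 4.0000: CF_t = 20.500000, DF = 0.739176, PV = 15.153113
  t = 4.5000: CF_t = 20.500000, DF = 0.711773, PV = 14.591346
  t = 5.0000: CF_t = 20.500000, DF = 0.685386, PV = 14.050405
  t = 5.5000: CF_t = 20.500000, DF = 0.659977, PV = 13.529519
  t = 6.0000: CF_t = 20.500000, DF = 0.635509, PV = 13.027943
  t = 6.5000: CF_t = 20.500000, DF = 0.611949, PV = 12.544962
  t = 7.0000: CF_t = 20.500000, DF = 0.589263, PV = 12.079886
  t = 7.5000: CF_t = 20.500000, DF = 0.567417, PV = 11.632052
  t = 8.0000: CF_t = 20.500000, DF = 0.546381, PV = 11.200821
  t = 8.5000: CF_t = 20.500000, DF = 0.526126, PV = 10.785576
  t = 9.0000: CF_t = 20.500000, DF = 0.506621, PV = 10.385726
  t = 9.5000: CF_t = 20.500000, DF = 0.487839, PV = 10.000699
  t = 10.0000: CF_t = 1020.500000, DF = 0.469753, PV = 479.383400
Price P = sum_t PV_t = 752.092524
Convexity numerator sum_t t*(t + 1/m) * CF_t / (1+y/m)^(m*t + 2):
  t = 0.5000: term = 9.151755
  t = 1.0000: term = 26.437423
  t = 1.5000: term = 50.914632
  t = 2.0000: term = 81.711816
  t = 2.5000: term = 118.023807
  t = 3.0000: term = 159.107684
  t = 3.5000: term = 204.278843
  t = 4.0000: term = 252.907296
  t = 4.5000: term = 304.414174
  t = 5.0000: term = 358.268433
  t = 5.5000: term = 413.983746
  t = 6.0000: term = 471.115568
  t = 6.5000: term = 529.258382
  t = 7.0000: term = 588.043089
  t = 7.5000: term = 647.134564
  t = 8.0000: term = 706.229343
  t = 8.5000: term = 765.053453
  t = 9.0000: term = 823.360367
  t = 9.5000: term = 880.929083
  t = 10.0000: term = 46672.309201
Convexity = (1/P) * sum = 54062.632657 / 752.092524 = 71.882954

Answer: Convexity = 71.8830


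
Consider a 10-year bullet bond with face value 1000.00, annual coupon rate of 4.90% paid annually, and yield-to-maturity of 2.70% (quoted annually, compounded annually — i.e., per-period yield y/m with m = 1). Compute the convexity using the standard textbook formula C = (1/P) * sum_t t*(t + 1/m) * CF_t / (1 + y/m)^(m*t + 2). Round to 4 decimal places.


Coupon per period c = face * coupon_rate / m = 49.000000
Periods per year m = 1; per-period yield y/m = 0.027000
Number of cashflows N = 10
Cashflows (t years, CF_t, discount factor 1/(1+y/m)^(m*t), PV):
  t = 1.0000: CF_t = 49.000000, DF = 0.973710, PV = 47.711782
  t = 2.0000: CF_t = 49.000000, DF = 0.948111, PV = 46.457431
  t = 3.0000: CF_t = 49.000000, DF = 0.923185, PV = 45.236058
  t = 4.0000: CF_t = 49.000000, DF = 0.898914, PV = 44.046794
  t = 5.0000: CF_t = 49.000000, DF = 0.875282, PV = 42.888797
  t = 6.0000: CF_t = 49.000000, DF = 0.852270, PV = 41.761243
  t = 7.0000: CF_t = 49.000000, DF = 0.829864, PV = 40.663333
  t = 8.0000: CF_t = 49.000000, DF = 0.808047, PV = 39.594287
  t = 9.0000: CF_t = 49.000000, DF = 0.786803, PV = 38.553347
  t = 10.0000: CF_t = 1049.000000, DF = 0.766118, PV = 803.657593
Price P = sum_t PV_t = 1190.570665
Convexity numerator sum_t t*(t + 1/m) * CF_t / (1+y/m)^(m*t + 2):
  t = 1.0000: term = 90.472115
  t = 2.0000: term = 264.280765
  t = 3.0000: term = 514.665561
  t = 4.0000: term = 835.224863
  t = 5.0000: term = 1219.899995
  t = 6.0000: term = 1662.960071
  t = 7.0000: term = 2158.987434
  t = 8.0000: term = 2702.863668
  t = 9.0000: term = 3289.756168
  t = 10.0000: term = 83815.212452
Convexity = (1/P) * sum = 96554.323093 / 1190.570665 = 81.099195

Answer: Convexity = 81.0992


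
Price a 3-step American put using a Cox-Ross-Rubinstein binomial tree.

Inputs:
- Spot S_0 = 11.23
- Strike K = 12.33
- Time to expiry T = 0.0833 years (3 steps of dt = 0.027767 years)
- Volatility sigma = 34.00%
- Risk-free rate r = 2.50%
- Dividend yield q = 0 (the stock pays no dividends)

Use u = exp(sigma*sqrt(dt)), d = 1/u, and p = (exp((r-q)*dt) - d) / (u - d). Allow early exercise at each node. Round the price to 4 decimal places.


dt = T/N = 0.027767
u = exp(sigma*sqrt(dt)) = 1.058291; d = 1/u = 0.944920
p = (exp((r-q)*dt) - d) / (u - d) = 0.491965
Discount per step: exp(-r*dt) = 0.999306
Stock lattice S(k, i) with i counting down-moves:
  k=0: S(0,0) = 11.2300
  k=1: S(1,0) = 11.8846; S(1,1) = 10.6114
  k=2: S(2,0) = 12.5774; S(2,1) = 11.2300; S(2,2) = 10.0270
  k=3: S(3,0) = 13.3105; S(3,1) = 11.8846; S(3,2) = 10.6114; S(3,3) = 9.4747
Terminal payoffs V(N, i) = max(K - S_T, 0):
  V(3,0) = 0.000000; V(3,1) = 0.445392; V(3,2) = 1.718552; V(3,3) = 2.855322
Backward induction: V(k, i) = exp(-r*dt) * [p * V(k+1, i) + (1-p) * V(k+1, i+1)]; then take max(V_cont, immediate exercise) for American.
  V(2,0) = exp(-r*dt) * [p*0.000000 + (1-p)*0.445392] = 0.226118; exercise = 0.000000; V(2,0) = max -> 0.226118
  V(2,1) = exp(-r*dt) * [p*0.445392 + (1-p)*1.718552] = 1.091444; exercise = 1.100000; V(2,1) = max -> 1.100000
  V(2,2) = exp(-r*dt) * [p*1.718552 + (1-p)*2.855322] = 2.294477; exercise = 2.303034; V(2,2) = max -> 2.303034
  V(1,0) = exp(-r*dt) * [p*0.226118 + (1-p)*1.100000] = 0.669616; exercise = 0.445392; V(1,0) = max -> 0.669616
  V(1,1) = exp(-r*dt) * [p*1.100000 + (1-p)*2.303034] = 1.709996; exercise = 1.718552; V(1,1) = max -> 1.718552
  V(0,0) = exp(-r*dt) * [p*0.669616 + (1-p)*1.718552] = 1.201677; exercise = 1.100000; V(0,0) = max -> 1.201677

Answer: Price = V(0,0) = 1.2017


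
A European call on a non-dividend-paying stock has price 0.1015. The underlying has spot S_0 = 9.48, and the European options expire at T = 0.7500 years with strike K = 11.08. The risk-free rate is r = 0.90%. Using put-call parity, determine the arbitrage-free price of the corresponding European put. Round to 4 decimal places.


Put-call parity: C - P = S_0 * exp(-qT) - K * exp(-rT).
S_0 * exp(-qT) = 9.4800 * 1.00000000 = 9.48000000
K * exp(-rT) = 11.0800 * 0.99327273 = 11.00546185
P = C - S*exp(-qT) + K*exp(-rT)
P = 0.1015 - 9.48000000 + 11.00546185 = 1.6270

Answer: Put price = 1.6270


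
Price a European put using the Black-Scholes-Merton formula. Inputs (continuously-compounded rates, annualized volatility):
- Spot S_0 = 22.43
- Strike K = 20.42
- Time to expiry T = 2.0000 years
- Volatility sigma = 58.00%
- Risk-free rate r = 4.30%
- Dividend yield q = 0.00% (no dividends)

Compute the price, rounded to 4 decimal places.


d1 = (ln(S/K) + (r - q + 0.5*sigma^2) * T) / (sigma * sqrt(T)) = 0.62942810
d2 = d1 - sigma * sqrt(T) = -0.19081577
exp(-rT) = 0.91759423; exp(-qT) = 1.00000000
P = K * exp(-rT) * N(-d2) - S_0 * exp(-qT) * N(-d1)
N(-d1) = 0.26453441; N(-d2) = 0.57566503
P = 20.4200 * 0.91759423 * 0.57566503 - 22.4300 * 1.00000000 * 0.26453441 = 4.8529

Answer: Price = 4.8529


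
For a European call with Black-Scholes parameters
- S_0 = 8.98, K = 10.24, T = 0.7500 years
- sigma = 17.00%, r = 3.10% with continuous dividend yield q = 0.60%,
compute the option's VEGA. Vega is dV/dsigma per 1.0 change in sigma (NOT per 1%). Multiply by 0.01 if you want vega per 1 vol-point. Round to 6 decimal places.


d1 = -0.6908793210; d2 = -0.8381036396
phi(d1) = 0.3142408178; exp(-qT) = 0.9955101098; exp(-rT) = 0.9770181987
Vega = S * exp(-qT) * phi(d1) * sqrt(T) = 8.9800 * 0.9955101098 * 0.3142408178 * 0.8660254038 = 2.432849

Answer: Vega = 2.432849


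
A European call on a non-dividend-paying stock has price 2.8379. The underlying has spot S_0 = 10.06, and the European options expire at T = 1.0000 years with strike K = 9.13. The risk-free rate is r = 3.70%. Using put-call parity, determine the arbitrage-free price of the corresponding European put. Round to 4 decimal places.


Answer: Put price = 1.5763

Derivation:
Put-call parity: C - P = S_0 * exp(-qT) - K * exp(-rT).
S_0 * exp(-qT) = 10.0600 * 1.00000000 = 10.06000000
K * exp(-rT) = 9.1300 * 0.96367614 = 8.79836312
P = C - S*exp(-qT) + K*exp(-rT)
P = 2.8379 - 10.06000000 + 8.79836312 = 1.5763


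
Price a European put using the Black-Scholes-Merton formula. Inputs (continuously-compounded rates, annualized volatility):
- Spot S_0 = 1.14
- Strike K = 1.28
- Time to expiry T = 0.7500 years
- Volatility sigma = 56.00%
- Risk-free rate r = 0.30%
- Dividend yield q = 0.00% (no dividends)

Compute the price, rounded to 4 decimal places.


Answer: Price = 0.3063

Derivation:
d1 = (ln(S/K) + (r - q + 0.5*sigma^2) * T) / (sigma * sqrt(T)) = 0.00828536
d2 = d1 - sigma * sqrt(T) = -0.47668887
exp(-rT) = 0.99775253; exp(-qT) = 1.00000000
P = K * exp(-rT) * N(-d2) - S_0 * exp(-qT) * N(-d1)
N(-d1) = 0.49669466; N(-d2) = 0.68320815
P = 1.2800 * 0.99775253 * 0.68320815 - 1.1400 * 1.00000000 * 0.49669466 = 0.3063


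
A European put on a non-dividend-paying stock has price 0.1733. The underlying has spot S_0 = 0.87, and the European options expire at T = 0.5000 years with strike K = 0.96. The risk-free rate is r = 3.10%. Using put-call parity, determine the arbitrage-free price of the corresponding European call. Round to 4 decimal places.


Answer: Call price = 0.0981

Derivation:
Put-call parity: C - P = S_0 * exp(-qT) - K * exp(-rT).
S_0 * exp(-qT) = 0.8700 * 1.00000000 = 0.87000000
K * exp(-rT) = 0.9600 * 0.98461951 = 0.94523473
C = P + S*exp(-qT) - K*exp(-rT)
C = 0.1733 + 0.87000000 - 0.94523473 = 0.0981


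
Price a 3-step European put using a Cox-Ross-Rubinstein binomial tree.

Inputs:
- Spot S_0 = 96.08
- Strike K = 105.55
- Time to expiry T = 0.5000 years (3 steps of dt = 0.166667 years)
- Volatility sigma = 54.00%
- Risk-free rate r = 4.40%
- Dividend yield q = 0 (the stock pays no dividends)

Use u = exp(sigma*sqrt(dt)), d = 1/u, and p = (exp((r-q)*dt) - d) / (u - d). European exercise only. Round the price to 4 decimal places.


dt = T/N = 0.166667
u = exp(sigma*sqrt(dt)) = 1.246643; d = 1/u = 0.802154
p = (exp((r-q)*dt) - d) / (u - d) = 0.461668
Discount per step: exp(-r*dt) = 0.992693
Stock lattice S(k, i) with i counting down-moves:
  k=0: S(0,0) = 96.0800
  k=1: S(1,0) = 119.7774; S(1,1) = 77.0710
  k=2: S(2,0) = 149.3197; S(2,1) = 96.0800; S(2,2) = 61.8228
  k=3: S(3,0) = 186.1483; S(3,1) = 119.7774; S(3,2) = 77.0710; S(3,3) = 49.5915
Terminal payoffs V(N, i) = max(K - S_T, 0):
  V(3,0) = 0.000000; V(3,1) = 0.000000; V(3,2) = 28.478998; V(3,3) = 55.958525
Backward induction: V(k, i) = exp(-r*dt) * [p * V(k+1, i) + (1-p) * V(k+1, i+1)].
  V(2,0) = exp(-r*dt) * [p*0.000000 + (1-p)*0.000000] = 0.000000
  V(2,1) = exp(-r*dt) * [p*0.000000 + (1-p)*28.478998] = 15.219149
  V(2,2) = exp(-r*dt) * [p*28.478998 + (1-p)*55.958525] = 42.955949
  V(1,0) = exp(-r*dt) * [p*0.000000 + (1-p)*15.219149] = 8.133099
  V(1,1) = exp(-r*dt) * [p*15.219149 + (1-p)*42.955949] = 29.930469
  V(0,0) = exp(-r*dt) * [p*8.133099 + (1-p)*29.930469] = 19.722168

Answer: Price = V(0,0) = 19.7222


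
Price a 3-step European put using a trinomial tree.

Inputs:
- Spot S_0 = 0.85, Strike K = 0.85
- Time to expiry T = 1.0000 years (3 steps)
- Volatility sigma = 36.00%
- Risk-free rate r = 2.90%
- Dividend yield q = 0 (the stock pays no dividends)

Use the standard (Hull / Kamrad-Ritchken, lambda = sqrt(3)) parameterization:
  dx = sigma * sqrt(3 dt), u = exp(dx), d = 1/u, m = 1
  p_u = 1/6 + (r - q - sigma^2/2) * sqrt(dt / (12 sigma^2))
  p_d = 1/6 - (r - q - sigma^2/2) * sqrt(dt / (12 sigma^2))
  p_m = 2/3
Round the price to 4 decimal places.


dt = T/N = 0.333333; dx = sigma*sqrt(3*dt) = 0.360000
u = exp(dx) = 1.433329; d = 1/u = 0.697676
p_u = 0.150093, p_m = 0.666667, p_d = 0.183241
Discount per step: exp(-r*dt) = 0.990380
Stock lattice S(k, j) with j the centered position index:
  k=0: S(0,+0) = 0.8500
  k=1: S(1,-1) = 0.5930; S(1,+0) = 0.8500; S(1,+1) = 1.2183
  k=2: S(2,-2) = 0.4137; S(2,-1) = 0.5930; S(2,+0) = 0.8500; S(2,+1) = 1.2183; S(2,+2) = 1.7463
  k=3: S(3,-3) = 0.2887; S(3,-2) = 0.4137; S(3,-1) = 0.5930; S(3,+0) = 0.8500; S(3,+1) = 1.2183; S(3,+2) = 1.7463; S(3,+3) = 2.5030
Terminal payoffs V(N, j) = max(K - S_T, 0):
  V(3,-3) = 0.561344; V(3,-2) = 0.436261; V(3,-1) = 0.256975; V(3,+0) = 0.000000; V(3,+1) = 0.000000; V(3,+2) = 0.000000; V(3,+3) = 0.000000
Backward induction: V(k, j) = exp(-r*dt) * [p_u * V(k+1, j+1) + p_m * V(k+1, j) + p_d * V(k+1, j-1)]
  V(2,-2) = exp(-r*dt) * [p_u*0.256975 + p_m*0.436261 + p_d*0.561344] = 0.428113
  V(2,-1) = exp(-r*dt) * [p_u*0.000000 + p_m*0.256975 + p_d*0.436261] = 0.248840
  V(2,+0) = exp(-r*dt) * [p_u*0.000000 + p_m*0.000000 + p_d*0.256975] = 0.046635
  V(2,+1) = exp(-r*dt) * [p_u*0.000000 + p_m*0.000000 + p_d*0.000000] = 0.000000
  V(2,+2) = exp(-r*dt) * [p_u*0.000000 + p_m*0.000000 + p_d*0.000000] = 0.000000
  V(1,-1) = exp(-r*dt) * [p_u*0.046635 + p_m*0.248840 + p_d*0.428113] = 0.248923
  V(1,+0) = exp(-r*dt) * [p_u*0.000000 + p_m*0.046635 + p_d*0.248840] = 0.075950
  V(1,+1) = exp(-r*dt) * [p_u*0.000000 + p_m*0.000000 + p_d*0.046635] = 0.008463
  V(0,+0) = exp(-r*dt) * [p_u*0.008463 + p_m*0.075950 + p_d*0.248923] = 0.096578

Answer: Price = V(0,0) = 0.0966


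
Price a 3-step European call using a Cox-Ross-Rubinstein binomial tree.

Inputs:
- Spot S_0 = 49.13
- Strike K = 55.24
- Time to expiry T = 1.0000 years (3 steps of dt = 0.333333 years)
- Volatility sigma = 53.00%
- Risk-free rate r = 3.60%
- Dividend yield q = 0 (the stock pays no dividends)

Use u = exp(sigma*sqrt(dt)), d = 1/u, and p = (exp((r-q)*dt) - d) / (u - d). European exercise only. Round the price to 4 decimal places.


dt = T/N = 0.333333
u = exp(sigma*sqrt(dt)) = 1.357976; d = 1/u = 0.736390
p = (exp((r-q)*dt) - d) / (u - d) = 0.443514
Discount per step: exp(-r*dt) = 0.988072
Stock lattice S(k, i) with i counting down-moves:
  k=0: S(0,0) = 49.1300
  k=1: S(1,0) = 66.7174; S(1,1) = 36.1788
  k=2: S(2,0) = 90.6006; S(2,1) = 49.1300; S(2,2) = 26.6417
  k=3: S(3,0) = 123.0335; S(3,1) = 66.7174; S(3,2) = 36.1788; S(3,3) = 19.6187
Terminal payoffs V(N, i) = max(S_T - K, 0):
  V(3,0) = 67.793512; V(3,1) = 11.477380; V(3,2) = 0.000000; V(3,3) = 0.000000
Backward induction: V(k, i) = exp(-r*dt) * [p * V(k+1, i) + (1-p) * V(k+1, i+1)].
  V(2,0) = exp(-r*dt) * [p*67.793512 + (1-p)*11.477380] = 36.019545
  V(2,1) = exp(-r*dt) * [p*11.477380 + (1-p)*0.000000] = 5.029661
  V(2,2) = exp(-r*dt) * [p*0.000000 + (1-p)*0.000000] = 0.000000
  V(1,0) = exp(-r*dt) * [p*36.019545 + (1-p)*5.029661] = 18.550172
  V(1,1) = exp(-r*dt) * [p*5.029661 + (1-p)*0.000000] = 2.204117
  V(0,0) = exp(-r*dt) * [p*18.550172 + (1-p)*2.204117] = 9.341057

Answer: Price = V(0,0) = 9.3411


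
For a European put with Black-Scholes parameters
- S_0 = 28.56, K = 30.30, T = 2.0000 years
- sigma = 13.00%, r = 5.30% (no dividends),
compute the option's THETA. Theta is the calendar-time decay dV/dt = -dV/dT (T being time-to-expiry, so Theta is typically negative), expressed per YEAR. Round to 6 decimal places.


Answer: Theta = 0.135590

Derivation:
d1 = 0.3468055519; d2 = 0.1629577888
phi(d1) = 0.3756582049; exp(-qT) = 1.0000000000; exp(-rT) = 0.8994246481
Theta = -S*exp(-qT)*phi(d1)*sigma/(2*sqrt(T)) + r*K*exp(-rT)*N(-d2) - q*S*exp(-qT)*N(-d1)
N(-d1) = 0.3643687029; N(-d2) = 0.4352758350; sqrt(T) = 1.4142135624
Term 1 = -28.5600 * 1.0000000000 * 0.3756582049 * 0.1300 / (2 * 1.4142135624) = -0.4931163935
Term 2 = 0.0530 * 30.3000 * 0.8994246481 * 0.4352758350 = 0.6287063407
Term 3 = 0 (no dividend yield, q = 0)
Theta = -0.4931163935 + (0.6287063407) + (0.0000000000) = 0.135590


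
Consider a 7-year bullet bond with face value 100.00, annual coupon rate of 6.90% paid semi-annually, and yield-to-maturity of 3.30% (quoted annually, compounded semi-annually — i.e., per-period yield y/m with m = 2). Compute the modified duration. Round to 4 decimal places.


Answer: Modified duration = 5.7217

Derivation:
Coupon per period c = face * coupon_rate / m = 3.450000
Periods per year m = 2; per-period yield y/m = 0.016500
Number of cashflows N = 14
Cashflows (t years, CF_t, discount factor 1/(1+y/m)^(m*t), PV):
  t = 0.5000: CF_t = 3.450000, DF = 0.983768, PV = 3.393999
  t = 1.0000: CF_t = 3.450000, DF = 0.967799, PV = 3.338907
  t = 1.5000: CF_t = 3.450000, DF = 0.952090, PV = 3.284709
  t = 2.0000: CF_t = 3.450000, DF = 0.936635, PV = 3.231391
  t = 2.5000: CF_t = 3.450000, DF = 0.921432, PV = 3.178939
  t = 3.0000: CF_t = 3.450000, DF = 0.906475, PV = 3.127338
  t = 3.5000: CF_t = 3.450000, DF = 0.891761, PV = 3.076574
  t = 4.0000: CF_t = 3.450000, DF = 0.877285, PV = 3.026635
  t = 4.5000: CF_t = 3.450000, DF = 0.863045, PV = 2.977506
  t = 5.0000: CF_t = 3.450000, DF = 0.849036, PV = 2.929175
  t = 5.5000: CF_t = 3.450000, DF = 0.835254, PV = 2.881628
  t = 6.0000: CF_t = 3.450000, DF = 0.821696, PV = 2.834853
  t = 6.5000: CF_t = 3.450000, DF = 0.808359, PV = 2.788837
  t = 7.0000: CF_t = 103.450000, DF = 0.795237, PV = 82.267279
Price P = sum_t PV_t = 122.337770
First compute Macaulay numerator sum_t t * PV_t:
  t * PV_t at t = 0.5000: 1.697000
  t * PV_t at t = 1.0000: 3.338907
  t * PV_t at t = 1.5000: 4.927064
  t * PV_t at t = 2.0000: 6.462783
  t * PV_t at t = 2.5000: 7.947347
  t * PV_t at t = 3.0000: 9.382013
  t * PV_t at t = 3.5000: 10.768010
  t * PV_t at t = 4.0000: 12.106539
  t * PV_t at t = 4.5000: 13.398777
  t * PV_t at t = 5.0000: 14.645873
  t * PV_t at t = 5.5000: 15.848953
  t * PV_t at t = 6.0000: 17.009116
  t * PV_t at t = 6.5000: 18.127440
  t * PV_t at t = 7.0000: 575.870953
Macaulay duration D = 711.530776 / 122.337770 = 5.816117
Modified duration = D / (1 + y/m) = 5.816117 / (1 + 0.016500) = 5.721709


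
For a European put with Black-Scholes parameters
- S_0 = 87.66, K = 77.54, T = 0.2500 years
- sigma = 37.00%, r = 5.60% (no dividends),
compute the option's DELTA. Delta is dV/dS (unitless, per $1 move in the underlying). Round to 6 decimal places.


Answer: Delta = -0.202912

Derivation:
d1 = 0.8312662851; d2 = 0.6462662851
phi(d1) = 0.2823972951; exp(-qT) = 1.0000000000; exp(-rT) = 0.9860975443
N(-d1) = 0.2029116082
Delta = -exp(-qT) * N(-d1) = -1.0000000000 * 0.2029116082 = -0.202912


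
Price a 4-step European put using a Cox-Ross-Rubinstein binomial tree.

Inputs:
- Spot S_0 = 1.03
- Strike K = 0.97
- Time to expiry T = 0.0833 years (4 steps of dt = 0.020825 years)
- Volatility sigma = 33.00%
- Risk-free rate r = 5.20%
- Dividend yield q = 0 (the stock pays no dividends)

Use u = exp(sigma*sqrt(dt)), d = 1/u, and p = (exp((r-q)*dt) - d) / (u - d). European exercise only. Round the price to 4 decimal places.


Answer: Price = V(0,0) = 0.0158

Derivation:
dt = T/N = 0.020825
u = exp(sigma*sqrt(dt)) = 1.048774; d = 1/u = 0.953494
p = (exp((r-q)*dt) - d) / (u - d) = 0.499468
Discount per step: exp(-r*dt) = 0.998918
Stock lattice S(k, i) with i counting down-moves:
  k=0: S(0,0) = 1.0300
  k=1: S(1,0) = 1.0802; S(1,1) = 0.9821
  k=2: S(2,0) = 1.1329; S(2,1) = 1.0300; S(2,2) = 0.9364
  k=3: S(3,0) = 1.1882; S(3,1) = 1.0802; S(3,2) = 0.9821; S(3,3) = 0.8929
  k=4: S(4,0) = 1.2461; S(4,1) = 1.1329; S(4,2) = 1.0300; S(4,3) = 0.9364; S(4,4) = 0.8514
Terminal payoffs V(N, i) = max(K - S_T, 0):
  V(4,0) = 0.000000; V(4,1) = 0.000000; V(4,2) = 0.000000; V(4,3) = 0.033574; V(4,4) = 0.118647
Backward induction: V(k, i) = exp(-r*dt) * [p * V(k+1, i) + (1-p) * V(k+1, i+1)].
  V(3,0) = exp(-r*dt) * [p*0.000000 + (1-p)*0.000000] = 0.000000
  V(3,1) = exp(-r*dt) * [p*0.000000 + (1-p)*0.000000] = 0.000000
  V(3,2) = exp(-r*dt) * [p*0.000000 + (1-p)*0.033574] = 0.016787
  V(3,3) = exp(-r*dt) * [p*0.033574 + (1-p)*0.118647] = 0.076073
  V(2,0) = exp(-r*dt) * [p*0.000000 + (1-p)*0.000000] = 0.000000
  V(2,1) = exp(-r*dt) * [p*0.000000 + (1-p)*0.016787] = 0.008393
  V(2,2) = exp(-r*dt) * [p*0.016787 + (1-p)*0.076073] = 0.046411
  V(1,0) = exp(-r*dt) * [p*0.000000 + (1-p)*0.008393] = 0.004197
  V(1,1) = exp(-r*dt) * [p*0.008393 + (1-p)*0.046411] = 0.027393
  V(0,0) = exp(-r*dt) * [p*0.004197 + (1-p)*0.027393] = 0.015790


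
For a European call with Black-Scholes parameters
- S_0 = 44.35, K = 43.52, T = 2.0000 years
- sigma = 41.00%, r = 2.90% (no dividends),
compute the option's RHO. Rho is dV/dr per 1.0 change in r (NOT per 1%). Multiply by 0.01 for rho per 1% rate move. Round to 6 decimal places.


d1 = 0.4225258040; d2 = -0.1573017566
phi(d1) = 0.3648742298; exp(-qT) = 1.0000000000; exp(-rT) = 0.9436499474
N(d2) = 0.4375035180
Rho = K*T*exp(-rT)*N(d2) = 43.5200 * 2.0000 * 0.9436499474 * 0.4375035180 = 35.934479

Answer: Rho = 35.934479


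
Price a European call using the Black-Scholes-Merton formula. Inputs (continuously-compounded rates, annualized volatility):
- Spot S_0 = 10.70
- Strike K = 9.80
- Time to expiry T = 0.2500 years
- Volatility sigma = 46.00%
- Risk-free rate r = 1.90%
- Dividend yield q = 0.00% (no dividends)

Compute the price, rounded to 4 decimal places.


d1 = (ln(S/K) + (r - q + 0.5*sigma^2) * T) / (sigma * sqrt(T)) = 0.51765807
d2 = d1 - sigma * sqrt(T) = 0.28765807
exp(-rT) = 0.99526126; exp(-qT) = 1.00000000
C = S_0 * exp(-qT) * N(d1) - K * exp(-rT) * N(d2)
N(d1) = 0.69765157; N(d2) = 0.61319575
C = 10.7000 * 1.00000000 * 0.69765157 - 9.8000 * 0.99526126 * 0.61319575 = 1.4840

Answer: Price = 1.4840


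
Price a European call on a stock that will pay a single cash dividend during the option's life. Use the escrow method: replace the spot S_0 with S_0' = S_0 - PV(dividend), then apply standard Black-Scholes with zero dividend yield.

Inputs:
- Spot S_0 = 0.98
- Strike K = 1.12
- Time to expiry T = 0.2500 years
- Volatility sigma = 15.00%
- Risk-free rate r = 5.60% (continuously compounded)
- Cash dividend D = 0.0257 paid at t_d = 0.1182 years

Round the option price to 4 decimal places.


Answer: Price = 0.0008

Derivation:
PV(D) = D * exp(-r * t_d) = 0.0257 * 0.99340266 = 0.02553045
S_0' = S_0 - PV(D) = 0.9800 - 0.02553045 = 0.95446955
d1 = (ln(S_0'/K) + (r + sigma^2/2)*T) / (sigma*sqrt(T)) = -1.90820962
d2 = d1 - sigma*sqrt(T) = -1.98320962
exp(-rT) = 0.98609754
N(d1) = 0.02818206; N(d2) = 0.02367201
C = S_0' * N(d1) - K * exp(-rT) * N(d2) = 0.95446955 * 0.02818206 - 1.1200 * 0.98609754 * 0.02367201 = 0.0008


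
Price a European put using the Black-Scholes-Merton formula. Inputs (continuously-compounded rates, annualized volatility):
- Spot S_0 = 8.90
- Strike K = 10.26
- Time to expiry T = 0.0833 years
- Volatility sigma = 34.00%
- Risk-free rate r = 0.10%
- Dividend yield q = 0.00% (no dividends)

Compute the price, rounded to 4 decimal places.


Answer: Price = 1.3900

Derivation:
d1 = (ln(S/K) + (r - q + 0.5*sigma^2) * T) / (sigma * sqrt(T)) = -1.39920150
d2 = d1 - sigma * sqrt(T) = -1.49733142
exp(-rT) = 0.99991670; exp(-qT) = 1.00000000
P = K * exp(-rT) * N(-d2) - S_0 * exp(-qT) * N(-d1)
N(-d1) = 0.91912372; N(-d2) = 0.93284648
P = 10.2600 * 0.99991670 * 0.93284648 - 8.9000 * 1.00000000 * 0.91912372 = 1.3900


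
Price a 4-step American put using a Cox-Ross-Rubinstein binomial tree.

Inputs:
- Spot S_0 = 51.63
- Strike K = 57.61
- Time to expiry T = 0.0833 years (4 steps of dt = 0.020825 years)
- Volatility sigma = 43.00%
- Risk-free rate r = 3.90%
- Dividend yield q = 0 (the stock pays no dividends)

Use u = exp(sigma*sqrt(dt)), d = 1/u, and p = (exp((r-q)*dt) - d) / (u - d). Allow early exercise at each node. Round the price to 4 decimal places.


dt = T/N = 0.020825
u = exp(sigma*sqrt(dt)) = 1.064018; d = 1/u = 0.939833
p = (exp((r-q)*dt) - d) / (u - d) = 0.491034
Discount per step: exp(-r*dt) = 0.999188
Stock lattice S(k, i) with i counting down-moves:
  k=0: S(0,0) = 51.6300
  k=1: S(1,0) = 54.9353; S(1,1) = 48.5236
  k=2: S(2,0) = 58.4521; S(2,1) = 51.6300; S(2,2) = 45.6041
  k=3: S(3,0) = 62.1942; S(3,1) = 54.9353; S(3,2) = 48.5236; S(3,3) = 42.8602
  k=4: S(4,0) = 66.1757; S(4,1) = 58.4521; S(4,2) = 51.6300; S(4,3) = 45.6041; S(4,4) = 40.2815
Terminal payoffs V(N, i) = max(K - S_T, 0):
  V(4,0) = 0.000000; V(4,1) = 0.000000; V(4,2) = 5.980000; V(4,3) = 12.005909; V(4,4) = 17.328515
Backward induction: V(k, i) = exp(-r*dt) * [p * V(k+1, i) + (1-p) * V(k+1, i+1)]; then take max(V_cont, immediate exercise) for American.
  V(3,0) = exp(-r*dt) * [p*0.000000 + (1-p)*0.000000] = 0.000000; exercise = 0.000000; V(3,0) = max -> 0.000000
  V(3,1) = exp(-r*dt) * [p*0.000000 + (1-p)*5.980000] = 3.041143; exercise = 2.674727; V(3,1) = max -> 3.041143
  V(3,2) = exp(-r*dt) * [p*5.980000 + (1-p)*12.005909] = 9.039635; exercise = 9.086406; V(3,2) = max -> 9.086406
  V(3,3) = exp(-r*dt) * [p*12.005909 + (1-p)*17.328515] = 14.702986; exercise = 14.749756; V(3,3) = max -> 14.749756
  V(2,0) = exp(-r*dt) * [p*0.000000 + (1-p)*3.041143] = 1.546580; exercise = 0.000000; V(2,0) = max -> 1.546580
  V(2,1) = exp(-r*dt) * [p*3.041143 + (1-p)*9.086406] = 6.113006; exercise = 5.980000; V(2,1) = max -> 6.113006
  V(2,2) = exp(-r*dt) * [p*9.086406 + (1-p)*14.749756] = 11.959139; exercise = 12.005909; V(2,2) = max -> 12.005909
  V(1,0) = exp(-r*dt) * [p*1.546580 + (1-p)*6.113006] = 3.867591; exercise = 2.674727; V(1,0) = max -> 3.867591
  V(1,1) = exp(-r*dt) * [p*6.113006 + (1-p)*12.005909] = 9.104893; exercise = 9.086406; V(1,1) = max -> 9.104893
  V(0,0) = exp(-r*dt) * [p*3.867591 + (1-p)*9.104893] = 6.527893; exercise = 5.980000; V(0,0) = max -> 6.527893

Answer: Price = V(0,0) = 6.5279


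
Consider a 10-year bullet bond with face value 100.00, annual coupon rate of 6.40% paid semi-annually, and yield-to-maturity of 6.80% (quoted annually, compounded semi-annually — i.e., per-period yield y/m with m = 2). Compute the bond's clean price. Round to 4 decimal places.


Coupon per period c = face * coupon_rate / m = 3.200000
Periods per year m = 2; per-period yield y/m = 0.034000
Number of cashflows N = 20
Cashflows (t years, CF_t, discount factor 1/(1+y/m)^(m*t), PV):
  t = 0.5000: CF_t = 3.200000, DF = 0.967118, PV = 3.094778
  t = 1.0000: CF_t = 3.200000, DF = 0.935317, PV = 2.993015
  t = 1.5000: CF_t = 3.200000, DF = 0.904562, PV = 2.894599
  t = 2.0000: CF_t = 3.200000, DF = 0.874818, PV = 2.799418
  t = 2.5000: CF_t = 3.200000, DF = 0.846052, PV = 2.707368
  t = 3.0000: CF_t = 3.200000, DF = 0.818233, PV = 2.618344
  t = 3.5000: CF_t = 3.200000, DF = 0.791327, PV = 2.532248
  t = 4.0000: CF_t = 3.200000, DF = 0.765307, PV = 2.448982
  t = 4.5000: CF_t = 3.200000, DF = 0.740142, PV = 2.368455
  t = 5.0000: CF_t = 3.200000, DF = 0.715805, PV = 2.290575
  t = 5.5000: CF_t = 3.200000, DF = 0.692268, PV = 2.215257
  t = 6.0000: CF_t = 3.200000, DF = 0.669505, PV = 2.142415
  t = 6.5000: CF_t = 3.200000, DF = 0.647490, PV = 2.071968
  t = 7.0000: CF_t = 3.200000, DF = 0.626199, PV = 2.003837
  t = 7.5000: CF_t = 3.200000, DF = 0.605608, PV = 1.937947
  t = 8.0000: CF_t = 3.200000, DF = 0.585695, PV = 1.874223
  t = 8.5000: CF_t = 3.200000, DF = 0.566436, PV = 1.812595
  t = 9.0000: CF_t = 3.200000, DF = 0.547810, PV = 1.752993
  t = 9.5000: CF_t = 3.200000, DF = 0.529797, PV = 1.695351
  t = 10.0000: CF_t = 103.200000, DF = 0.512377, PV = 52.877257
Price P = sum_t PV_t = 97.131627

Answer: Price = 97.1316


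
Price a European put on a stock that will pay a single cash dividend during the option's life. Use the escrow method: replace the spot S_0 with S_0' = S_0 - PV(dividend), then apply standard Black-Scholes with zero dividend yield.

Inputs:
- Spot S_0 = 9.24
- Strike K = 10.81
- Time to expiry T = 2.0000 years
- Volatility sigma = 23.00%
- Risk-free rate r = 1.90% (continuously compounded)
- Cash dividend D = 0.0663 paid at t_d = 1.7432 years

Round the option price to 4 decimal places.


PV(D) = D * exp(-r * t_d) = 0.0663 * 0.96742169 = 0.06414006
S_0' = S_0 - PV(D) = 9.2400 - 0.06414006 = 9.17585994
d1 = (ln(S_0'/K) + (r + sigma^2/2)*T) / (sigma*sqrt(T)) = -0.22441576
d2 = d1 - sigma*sqrt(T) = -0.54968488
exp(-rT) = 0.96271294
N(-d1) = 0.58878309; N(-d2) = 0.70873223
P = K * exp(-rT) * N(-d2) - S_0' * N(-d1) = 10.8100 * 0.96271294 * 0.70873223 - 9.17585994 * 0.58878309 = 1.9731

Answer: Price = 1.9731


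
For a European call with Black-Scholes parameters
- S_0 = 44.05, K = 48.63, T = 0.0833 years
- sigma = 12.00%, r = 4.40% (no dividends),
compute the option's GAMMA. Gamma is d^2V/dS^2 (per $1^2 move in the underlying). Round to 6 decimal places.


Answer: Gamma = 0.006247

Derivation:
d1 = -2.7328657844; d2 = -2.7674998717
phi(d1) = 0.0095308990; exp(-qT) = 1.0000000000; exp(-rT) = 0.9963415086
Gamma = exp(-qT) * phi(d1) / (S * sigma * sqrt(T)) = 1.0000000000 * 0.0095308990 / (44.0500 * 0.1200 * 0.2886173938) = 0.006247


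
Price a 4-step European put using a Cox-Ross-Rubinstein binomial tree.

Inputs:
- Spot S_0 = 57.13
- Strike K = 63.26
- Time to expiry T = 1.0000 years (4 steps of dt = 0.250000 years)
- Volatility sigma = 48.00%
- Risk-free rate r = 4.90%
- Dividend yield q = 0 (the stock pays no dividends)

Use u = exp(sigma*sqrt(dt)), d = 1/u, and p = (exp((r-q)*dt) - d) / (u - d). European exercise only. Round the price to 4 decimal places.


dt = T/N = 0.250000
u = exp(sigma*sqrt(dt)) = 1.271249; d = 1/u = 0.786628
p = (exp((r-q)*dt) - d) / (u - d) = 0.465719
Discount per step: exp(-r*dt) = 0.987825
Stock lattice S(k, i) with i counting down-moves:
  k=0: S(0,0) = 57.1300
  k=1: S(1,0) = 72.6265; S(1,1) = 44.9400
  k=2: S(2,0) = 92.3263; S(2,1) = 57.1300; S(2,2) = 35.3511
  k=3: S(3,0) = 117.3698; S(3,1) = 72.6265; S(3,2) = 44.9400; S(3,3) = 27.8082
  k=4: S(4,0) = 149.2062; S(4,1) = 92.3263; S(4,2) = 57.1300; S(4,3) = 35.3511; S(4,4) = 21.8747
Terminal payoffs V(N, i) = max(K - S_T, 0):
  V(4,0) = 0.000000; V(4,1) = 0.000000; V(4,2) = 6.130000; V(4,3) = 27.908905; V(4,4) = 41.385329
Backward induction: V(k, i) = exp(-r*dt) * [p * V(k+1, i) + (1-p) * V(k+1, i+1)].
  V(3,0) = exp(-r*dt) * [p*0.000000 + (1-p)*0.000000] = 0.000000
  V(3,1) = exp(-r*dt) * [p*0.000000 + (1-p)*6.130000] = 3.235265
  V(3,2) = exp(-r*dt) * [p*6.130000 + (1-p)*27.908905] = 17.549742
  V(3,3) = exp(-r*dt) * [p*27.908905 + (1-p)*41.385329] = 34.681636
  V(2,0) = exp(-r*dt) * [p*0.000000 + (1-p)*3.235265] = 1.707494
  V(2,1) = exp(-r*dt) * [p*3.235265 + (1-p)*17.549742] = 10.750708
  V(2,2) = exp(-r*dt) * [p*17.549742 + (1-p)*34.681636] = 26.377867
  V(1,0) = exp(-r*dt) * [p*1.707494 + (1-p)*10.750708] = 6.459494
  V(1,1) = exp(-r*dt) * [p*10.750708 + (1-p)*26.377867] = 18.867450
  V(0,0) = exp(-r*dt) * [p*6.459494 + (1-p)*18.867450] = 12.929466

Answer: Price = V(0,0) = 12.9295


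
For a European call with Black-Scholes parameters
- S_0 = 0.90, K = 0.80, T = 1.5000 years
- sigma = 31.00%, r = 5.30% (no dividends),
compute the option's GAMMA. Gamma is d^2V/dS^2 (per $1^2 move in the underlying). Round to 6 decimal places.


d1 = 0.7094513392; d2 = 0.3297804291
phi(d1) = 0.3101810454; exp(-qT) = 1.0000000000; exp(-rT) = 0.9235780200
Gamma = exp(-qT) * phi(d1) / (S * sigma * sqrt(T)) = 1.0000000000 * 0.3101810454 / (0.9000 * 0.3100 * 1.2247448714) = 0.907748

Answer: Gamma = 0.907748


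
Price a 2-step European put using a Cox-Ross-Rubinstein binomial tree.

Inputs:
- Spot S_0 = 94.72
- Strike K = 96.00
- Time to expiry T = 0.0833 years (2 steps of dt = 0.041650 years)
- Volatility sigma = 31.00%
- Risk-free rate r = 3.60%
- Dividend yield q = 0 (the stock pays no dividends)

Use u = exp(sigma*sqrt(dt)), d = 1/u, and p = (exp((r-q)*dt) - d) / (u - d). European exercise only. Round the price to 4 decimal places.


dt = T/N = 0.041650
u = exp(sigma*sqrt(dt)) = 1.065310; d = 1/u = 0.938694
p = (exp((r-q)*dt) - d) / (u - d) = 0.496040
Discount per step: exp(-r*dt) = 0.998502
Stock lattice S(k, i) with i counting down-moves:
  k=0: S(0,0) = 94.7200
  k=1: S(1,0) = 100.9062; S(1,1) = 88.9131
  k=2: S(2,0) = 107.4963; S(2,1) = 94.7200; S(2,2) = 83.4622
Terminal payoffs V(N, i) = max(K - S_T, 0):
  V(2,0) = 0.000000; V(2,1) = 1.280000; V(2,2) = 12.537827
Backward induction: V(k, i) = exp(-r*dt) * [p * V(k+1, i) + (1-p) * V(k+1, i+1)].
  V(1,0) = exp(-r*dt) * [p*0.000000 + (1-p)*1.280000] = 0.644103
  V(1,1) = exp(-r*dt) * [p*1.280000 + (1-p)*12.537827] = 6.943078
  V(0,0) = exp(-r*dt) * [p*0.644103 + (1-p)*6.943078] = 3.812814

Answer: Price = V(0,0) = 3.8128


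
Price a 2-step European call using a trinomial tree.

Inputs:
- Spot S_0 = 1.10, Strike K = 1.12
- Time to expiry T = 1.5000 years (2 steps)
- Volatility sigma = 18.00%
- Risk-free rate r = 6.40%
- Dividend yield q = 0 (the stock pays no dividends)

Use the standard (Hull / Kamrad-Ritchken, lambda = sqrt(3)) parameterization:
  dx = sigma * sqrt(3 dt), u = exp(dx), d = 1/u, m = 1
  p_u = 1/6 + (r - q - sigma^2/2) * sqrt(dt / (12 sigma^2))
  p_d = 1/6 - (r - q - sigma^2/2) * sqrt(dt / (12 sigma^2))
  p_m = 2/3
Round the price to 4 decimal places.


Answer: Price = V(0,0) = 0.1285

Derivation:
dt = T/N = 0.750000; dx = sigma*sqrt(3*dt) = 0.270000
u = exp(dx) = 1.309964; d = 1/u = 0.763379
p_u = 0.233056, p_m = 0.666667, p_d = 0.100278
Discount per step: exp(-r*dt) = 0.953134
Stock lattice S(k, j) with j the centered position index:
  k=0: S(0,+0) = 1.1000
  k=1: S(1,-1) = 0.8397; S(1,+0) = 1.1000; S(1,+1) = 1.4410
  k=2: S(2,-2) = 0.6410; S(2,-1) = 0.8397; S(2,+0) = 1.1000; S(2,+1) = 1.4410; S(2,+2) = 1.8876
Terminal payoffs V(N, j) = max(S_T - K, 0):
  V(2,-2) = 0.000000; V(2,-1) = 0.000000; V(2,+0) = 0.000000; V(2,+1) = 0.320961; V(2,+2) = 0.767608
Backward induction: V(k, j) = exp(-r*dt) * [p_u * V(k+1, j+1) + p_m * V(k+1, j) + p_d * V(k+1, j-1)]
  V(1,-1) = exp(-r*dt) * [p_u*0.000000 + p_m*0.000000 + p_d*0.000000] = 0.000000
  V(1,+0) = exp(-r*dt) * [p_u*0.320961 + p_m*0.000000 + p_d*0.000000] = 0.071296
  V(1,+1) = exp(-r*dt) * [p_u*0.767608 + p_m*0.320961 + p_d*0.000000] = 0.374457
  V(0,+0) = exp(-r*dt) * [p_u*0.374457 + p_m*0.071296 + p_d*0.000000] = 0.128482


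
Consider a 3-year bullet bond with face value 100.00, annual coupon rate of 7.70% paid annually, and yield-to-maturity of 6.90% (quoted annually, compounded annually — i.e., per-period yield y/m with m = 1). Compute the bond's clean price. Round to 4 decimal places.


Answer: Price = 102.1033

Derivation:
Coupon per period c = face * coupon_rate / m = 7.700000
Periods per year m = 1; per-period yield y/m = 0.069000
Number of cashflows N = 3
Cashflows (t years, CF_t, discount factor 1/(1+y/m)^(m*t), PV):
  t = 1.0000: CF_t = 7.700000, DF = 0.935454, PV = 7.202993
  t = 2.0000: CF_t = 7.700000, DF = 0.875074, PV = 6.738067
  t = 3.0000: CF_t = 107.700000, DF = 0.818591, PV = 88.162234
Price P = sum_t PV_t = 102.103295


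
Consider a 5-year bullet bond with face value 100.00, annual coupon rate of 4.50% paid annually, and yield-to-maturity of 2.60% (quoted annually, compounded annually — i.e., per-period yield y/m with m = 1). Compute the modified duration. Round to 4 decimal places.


Coupon per period c = face * coupon_rate / m = 4.500000
Periods per year m = 1; per-period yield y/m = 0.026000
Number of cashflows N = 5
Cashflows (t years, CF_t, discount factor 1/(1+y/m)^(m*t), PV):
  t = 1.0000: CF_t = 4.500000, DF = 0.974659, PV = 4.385965
  t = 2.0000: CF_t = 4.500000, DF = 0.949960, PV = 4.274820
  t = 3.0000: CF_t = 4.500000, DF = 0.925887, PV = 4.166491
  t = 4.0000: CF_t = 4.500000, DF = 0.902424, PV = 4.060907
  t = 5.0000: CF_t = 104.500000, DF = 0.879555, PV = 91.913539
Price P = sum_t PV_t = 108.801721
First compute Macaulay numerator sum_t t * PV_t:
  t * PV_t at t = 1.0000: 4.385965
  t * PV_t at t = 2.0000: 8.549639
  t * PV_t at t = 3.0000: 12.499473
  t * PV_t at t = 4.0000: 16.243629
  t * PV_t at t = 5.0000: 459.567693
Macaulay duration D = 501.246399 / 108.801721 = 4.606971
Modified duration = D / (1 + y/m) = 4.606971 / (1 + 0.026000) = 4.490225

Answer: Modified duration = 4.4902


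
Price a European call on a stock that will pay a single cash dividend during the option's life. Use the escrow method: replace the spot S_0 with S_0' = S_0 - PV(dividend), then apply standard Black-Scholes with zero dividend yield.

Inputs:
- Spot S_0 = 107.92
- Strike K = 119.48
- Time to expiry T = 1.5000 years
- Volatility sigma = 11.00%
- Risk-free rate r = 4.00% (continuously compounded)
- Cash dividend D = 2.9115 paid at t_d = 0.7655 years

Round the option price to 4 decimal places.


Answer: Price = 2.8640

Derivation:
PV(D) = D * exp(-r * t_d) = 2.9115 * 0.96984404 = 2.82370093
S_0' = S_0 - PV(D) = 107.9200 - 2.82370093 = 105.09629907
d1 = (ln(S_0'/K) + (r + sigma^2/2)*T) / (sigma*sqrt(T)) = -0.43940082
d2 = d1 - sigma*sqrt(T) = -0.57412276
exp(-rT) = 0.94176453
N(d1) = 0.33018557; N(d2) = 0.28294237
C = S_0' * N(d1) - K * exp(-rT) * N(d2) = 105.09629907 * 0.33018557 - 119.4800 * 0.94176453 * 0.28294237 = 2.8640


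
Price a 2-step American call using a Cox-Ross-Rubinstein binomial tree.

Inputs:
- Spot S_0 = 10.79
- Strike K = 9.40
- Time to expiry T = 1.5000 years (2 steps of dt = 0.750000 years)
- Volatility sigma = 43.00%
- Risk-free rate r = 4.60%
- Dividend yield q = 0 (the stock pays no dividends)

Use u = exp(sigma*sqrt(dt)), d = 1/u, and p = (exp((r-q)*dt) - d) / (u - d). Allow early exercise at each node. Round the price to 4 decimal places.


dt = T/N = 0.750000
u = exp(sigma*sqrt(dt)) = 1.451200; d = 1/u = 0.689085
p = (exp((r-q)*dt) - d) / (u - d) = 0.454022
Discount per step: exp(-r*dt) = 0.966088
Stock lattice S(k, i) with i counting down-moves:
  k=0: S(0,0) = 10.7900
  k=1: S(1,0) = 15.6584; S(1,1) = 7.4352
  k=2: S(2,0) = 22.7235; S(2,1) = 10.7900; S(2,2) = 5.1235
Terminal payoffs V(N, i) = max(S_T - K, 0):
  V(2,0) = 13.323545; V(2,1) = 1.390000; V(2,2) = 0.000000
Backward induction: V(k, i) = exp(-r*dt) * [p * V(k+1, i) + (1-p) * V(k+1, i+1)]; then take max(V_cont, immediate exercise) for American.
  V(1,0) = exp(-r*dt) * [p*13.323545 + (1-p)*1.390000] = 6.577220; exercise = 6.258450; V(1,0) = max -> 6.577220
  V(1,1) = exp(-r*dt) * [p*1.390000 + (1-p)*0.000000] = 0.609689; exercise = 0.000000; V(1,1) = max -> 0.609689
  V(0,0) = exp(-r*dt) * [p*6.577220 + (1-p)*0.609689] = 3.206524; exercise = 1.390000; V(0,0) = max -> 3.206524

Answer: Price = V(0,0) = 3.2065


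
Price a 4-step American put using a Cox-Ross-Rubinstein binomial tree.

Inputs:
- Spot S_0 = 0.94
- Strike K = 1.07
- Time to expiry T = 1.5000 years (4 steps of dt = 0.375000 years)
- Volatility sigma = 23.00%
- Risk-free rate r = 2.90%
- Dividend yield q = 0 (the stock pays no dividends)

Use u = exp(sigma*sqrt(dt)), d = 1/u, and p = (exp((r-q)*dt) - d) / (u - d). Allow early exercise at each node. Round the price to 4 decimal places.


Answer: Price = V(0,0) = 0.1712

Derivation:
dt = T/N = 0.375000
u = exp(sigma*sqrt(dt)) = 1.151247; d = 1/u = 0.868623
p = (exp((r-q)*dt) - d) / (u - d) = 0.503535
Discount per step: exp(-r*dt) = 0.989184
Stock lattice S(k, i) with i counting down-moves:
  k=0: S(0,0) = 0.9400
  k=1: S(1,0) = 1.0822; S(1,1) = 0.8165
  k=2: S(2,0) = 1.2458; S(2,1) = 0.9400; S(2,2) = 0.7092
  k=3: S(3,0) = 1.4343; S(3,1) = 1.0822; S(3,2) = 0.8165; S(3,3) = 0.6161
  k=4: S(4,0) = 1.6512; S(4,1) = 1.2458; S(4,2) = 0.9400; S(4,3) = 0.7092; S(4,4) = 0.5351
Terminal payoffs V(N, i) = max(K - S_T, 0):
  V(4,0) = 0.000000; V(4,1) = 0.000000; V(4,2) = 0.130000; V(4,3) = 0.360764; V(4,4) = 0.534877
Backward induction: V(k, i) = exp(-r*dt) * [p * V(k+1, i) + (1-p) * V(k+1, i+1)]; then take max(V_cont, immediate exercise) for American.
  V(3,0) = exp(-r*dt) * [p*0.000000 + (1-p)*0.000000] = 0.000000; exercise = 0.000000; V(3,0) = max -> 0.000000
  V(3,1) = exp(-r*dt) * [p*0.000000 + (1-p)*0.130000] = 0.063842; exercise = 0.000000; V(3,1) = max -> 0.063842
  V(3,2) = exp(-r*dt) * [p*0.130000 + (1-p)*0.360764] = 0.241921; exercise = 0.253494; V(3,2) = max -> 0.253494
  V(3,3) = exp(-r*dt) * [p*0.360764 + (1-p)*0.534877] = 0.442368; exercise = 0.453941; V(3,3) = max -> 0.453941
  V(2,0) = exp(-r*dt) * [p*0.000000 + (1-p)*0.063842] = 0.031353; exercise = 0.000000; V(2,0) = max -> 0.031353
  V(2,1) = exp(-r*dt) * [p*0.063842 + (1-p)*0.253494] = 0.156289; exercise = 0.130000; V(2,1) = max -> 0.156289
  V(2,2) = exp(-r*dt) * [p*0.253494 + (1-p)*0.453941] = 0.349191; exercise = 0.360764; V(2,2) = max -> 0.360764
  V(1,0) = exp(-r*dt) * [p*0.031353 + (1-p)*0.156289] = 0.092369; exercise = 0.000000; V(1,0) = max -> 0.092369
  V(1,1) = exp(-r*dt) * [p*0.156289 + (1-p)*0.360764] = 0.255015; exercise = 0.253494; V(1,1) = max -> 0.255015
  V(0,0) = exp(-r*dt) * [p*0.092369 + (1-p)*0.255015] = 0.171245; exercise = 0.130000; V(0,0) = max -> 0.171245
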